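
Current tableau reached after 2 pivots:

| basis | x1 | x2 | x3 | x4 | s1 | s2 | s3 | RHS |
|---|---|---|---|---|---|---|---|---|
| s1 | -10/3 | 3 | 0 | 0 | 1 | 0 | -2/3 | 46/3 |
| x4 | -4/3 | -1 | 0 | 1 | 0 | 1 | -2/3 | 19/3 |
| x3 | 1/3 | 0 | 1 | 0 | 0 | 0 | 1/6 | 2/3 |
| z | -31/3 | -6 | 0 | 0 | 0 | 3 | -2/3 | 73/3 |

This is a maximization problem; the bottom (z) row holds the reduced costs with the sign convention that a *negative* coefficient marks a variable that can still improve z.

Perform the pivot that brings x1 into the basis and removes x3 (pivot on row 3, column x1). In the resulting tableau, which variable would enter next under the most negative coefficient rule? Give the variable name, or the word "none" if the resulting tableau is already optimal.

x2

Pivot element 1/3. New z-row = old z-row − (-31/3)·(row 3/(1/3)).
Updated z-row coefficients: x1: 0, x2: -6, x3: 31, x4: 0, s1: 0, s2: 3, s3: 9/2.
The most negative is -6 in column x2, so x2 would enter next.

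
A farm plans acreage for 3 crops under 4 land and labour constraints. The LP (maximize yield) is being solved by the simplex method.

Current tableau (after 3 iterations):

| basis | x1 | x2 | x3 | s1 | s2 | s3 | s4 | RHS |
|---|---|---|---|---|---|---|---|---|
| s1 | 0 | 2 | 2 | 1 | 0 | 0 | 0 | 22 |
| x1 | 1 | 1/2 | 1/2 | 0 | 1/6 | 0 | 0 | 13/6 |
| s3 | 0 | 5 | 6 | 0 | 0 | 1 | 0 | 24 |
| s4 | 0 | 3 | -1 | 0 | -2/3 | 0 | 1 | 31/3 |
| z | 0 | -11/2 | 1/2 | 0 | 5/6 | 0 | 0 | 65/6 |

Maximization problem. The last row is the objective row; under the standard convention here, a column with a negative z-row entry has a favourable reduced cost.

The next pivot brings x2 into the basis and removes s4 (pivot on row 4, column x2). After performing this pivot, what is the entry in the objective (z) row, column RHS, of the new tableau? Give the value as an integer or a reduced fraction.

268/9

Pivot element is row 4, column x2: 3.
Normalize row 4: new (row 4, RHS) = (31/3)/3 = 31/9.
z-row ← z-row − (-11/2)·(new row 4): 65/6 − (-11/2)·(31/9) = 268/9.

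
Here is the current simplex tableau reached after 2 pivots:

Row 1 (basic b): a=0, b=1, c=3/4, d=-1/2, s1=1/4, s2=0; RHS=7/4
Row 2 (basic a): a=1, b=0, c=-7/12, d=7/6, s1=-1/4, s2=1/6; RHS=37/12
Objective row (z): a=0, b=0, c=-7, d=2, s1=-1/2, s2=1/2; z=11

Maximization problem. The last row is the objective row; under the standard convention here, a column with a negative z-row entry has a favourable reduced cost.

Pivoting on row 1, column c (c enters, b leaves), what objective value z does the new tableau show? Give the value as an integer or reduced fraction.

Minimum ratio for c: (7/4)/(3/4) = 7/3.
z changes by −(z-row coeff of c)·ratio = −(-7)·(7/3) = 49/3.
New z = 11 + (49/3) = 82/3.

82/3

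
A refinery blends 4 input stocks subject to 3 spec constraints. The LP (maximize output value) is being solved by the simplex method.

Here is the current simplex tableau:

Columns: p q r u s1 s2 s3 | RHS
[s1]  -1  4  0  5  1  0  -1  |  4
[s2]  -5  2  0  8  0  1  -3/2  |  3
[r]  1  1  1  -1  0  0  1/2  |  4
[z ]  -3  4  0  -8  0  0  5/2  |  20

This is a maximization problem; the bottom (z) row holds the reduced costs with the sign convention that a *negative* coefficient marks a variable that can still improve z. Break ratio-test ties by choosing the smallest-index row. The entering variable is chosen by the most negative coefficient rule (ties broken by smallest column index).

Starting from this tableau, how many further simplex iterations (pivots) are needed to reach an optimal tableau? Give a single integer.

pivot: u in, s2 out → z = 23
pivot: p in, s1 out → z = 31
pivot: s2 in, r out → z = 54
No improving column remains; optimal.

3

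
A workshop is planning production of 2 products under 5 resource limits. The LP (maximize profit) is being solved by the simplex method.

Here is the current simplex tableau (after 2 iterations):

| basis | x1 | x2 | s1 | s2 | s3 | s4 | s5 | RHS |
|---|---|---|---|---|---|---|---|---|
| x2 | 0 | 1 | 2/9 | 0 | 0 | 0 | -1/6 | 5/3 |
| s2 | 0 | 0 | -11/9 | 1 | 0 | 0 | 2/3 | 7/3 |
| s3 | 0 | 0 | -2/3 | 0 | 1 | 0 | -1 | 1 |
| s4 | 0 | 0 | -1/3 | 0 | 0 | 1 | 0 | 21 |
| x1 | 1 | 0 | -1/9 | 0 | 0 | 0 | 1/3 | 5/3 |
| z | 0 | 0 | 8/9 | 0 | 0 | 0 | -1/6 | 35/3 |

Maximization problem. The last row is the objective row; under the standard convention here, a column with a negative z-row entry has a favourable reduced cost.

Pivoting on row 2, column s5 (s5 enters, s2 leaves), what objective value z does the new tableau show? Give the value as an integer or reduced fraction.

Minimum ratio for s5: (7/3)/(2/3) = 7/2.
z changes by −(z-row coeff of s5)·ratio = −(-1/6)·(7/2) = 7/12.
New z = 35/3 + (7/12) = 49/4.

49/4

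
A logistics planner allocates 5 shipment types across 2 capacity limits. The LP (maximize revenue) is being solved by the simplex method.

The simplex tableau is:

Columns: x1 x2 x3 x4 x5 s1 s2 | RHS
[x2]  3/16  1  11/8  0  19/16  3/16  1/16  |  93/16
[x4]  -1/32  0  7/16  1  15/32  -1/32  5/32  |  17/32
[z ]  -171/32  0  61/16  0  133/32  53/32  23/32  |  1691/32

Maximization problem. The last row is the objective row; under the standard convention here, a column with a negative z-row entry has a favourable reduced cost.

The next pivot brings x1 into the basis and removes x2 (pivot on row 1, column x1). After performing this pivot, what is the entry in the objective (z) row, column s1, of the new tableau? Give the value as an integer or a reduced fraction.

7

Pivot element is row 1, column x1: 3/16.
Normalize row 1: new (row 1, s1) = (3/16)/(3/16) = 1.
z-row ← z-row − (-171/32)·(new row 1): 53/32 − (-171/32)·1 = 7.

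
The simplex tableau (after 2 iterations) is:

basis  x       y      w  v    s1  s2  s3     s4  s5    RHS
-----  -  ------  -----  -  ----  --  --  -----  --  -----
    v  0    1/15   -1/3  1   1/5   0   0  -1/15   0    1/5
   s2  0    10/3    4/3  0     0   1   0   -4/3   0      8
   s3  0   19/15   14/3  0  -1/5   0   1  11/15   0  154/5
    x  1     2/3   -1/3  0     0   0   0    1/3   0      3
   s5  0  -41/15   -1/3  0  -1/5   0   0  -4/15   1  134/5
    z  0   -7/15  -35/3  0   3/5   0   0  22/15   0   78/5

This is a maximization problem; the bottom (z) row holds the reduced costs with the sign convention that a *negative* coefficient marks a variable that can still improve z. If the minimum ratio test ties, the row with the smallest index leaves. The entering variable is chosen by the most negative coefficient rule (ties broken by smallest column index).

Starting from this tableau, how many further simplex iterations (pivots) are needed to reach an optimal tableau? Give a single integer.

pivot: w in, s2 out → z = 428/5
pivot: s4 in, s3 out → z = 818/9
No improving column remains; optimal.

2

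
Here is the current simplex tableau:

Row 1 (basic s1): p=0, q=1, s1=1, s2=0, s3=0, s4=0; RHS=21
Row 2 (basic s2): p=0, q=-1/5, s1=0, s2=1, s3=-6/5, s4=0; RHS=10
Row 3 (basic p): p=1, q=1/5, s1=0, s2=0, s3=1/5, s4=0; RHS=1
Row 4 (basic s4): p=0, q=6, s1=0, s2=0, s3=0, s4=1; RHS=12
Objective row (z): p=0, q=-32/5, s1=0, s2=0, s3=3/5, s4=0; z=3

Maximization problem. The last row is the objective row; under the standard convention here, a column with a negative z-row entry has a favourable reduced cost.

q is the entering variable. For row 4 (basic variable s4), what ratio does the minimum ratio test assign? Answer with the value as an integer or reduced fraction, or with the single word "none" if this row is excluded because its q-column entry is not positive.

2

Ratio = RHS / (q entry) = 12 / 6 = 2.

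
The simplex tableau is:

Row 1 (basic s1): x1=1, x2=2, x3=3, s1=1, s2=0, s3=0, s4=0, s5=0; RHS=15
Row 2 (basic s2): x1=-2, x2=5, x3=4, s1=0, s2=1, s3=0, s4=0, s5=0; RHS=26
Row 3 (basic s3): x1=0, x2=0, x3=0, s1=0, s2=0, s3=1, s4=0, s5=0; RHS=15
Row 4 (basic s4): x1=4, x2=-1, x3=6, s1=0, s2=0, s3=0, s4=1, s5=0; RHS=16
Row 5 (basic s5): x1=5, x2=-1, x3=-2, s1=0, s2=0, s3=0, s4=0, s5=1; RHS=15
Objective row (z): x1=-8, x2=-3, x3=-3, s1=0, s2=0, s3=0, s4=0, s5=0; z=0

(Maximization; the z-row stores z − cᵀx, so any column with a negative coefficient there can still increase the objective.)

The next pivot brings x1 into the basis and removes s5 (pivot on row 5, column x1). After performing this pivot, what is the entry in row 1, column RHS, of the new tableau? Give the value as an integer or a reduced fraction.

12

Pivot element is row 5, column x1: 5.
Normalize row 5: new (row 5, RHS) = 15/5 = 3.
row 1 ← row 1 − 1·(new row 5): 15 − 1·3 = 12.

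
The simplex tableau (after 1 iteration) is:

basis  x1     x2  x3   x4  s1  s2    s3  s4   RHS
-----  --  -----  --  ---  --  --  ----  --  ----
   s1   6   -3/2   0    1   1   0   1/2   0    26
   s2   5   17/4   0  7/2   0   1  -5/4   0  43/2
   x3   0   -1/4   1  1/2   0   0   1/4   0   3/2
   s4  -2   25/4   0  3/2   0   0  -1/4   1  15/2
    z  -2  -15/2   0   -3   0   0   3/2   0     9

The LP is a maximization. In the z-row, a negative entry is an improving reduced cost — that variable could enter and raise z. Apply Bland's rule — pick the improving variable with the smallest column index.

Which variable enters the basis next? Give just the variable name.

Objective-row coefficients: x1: -2, x2: -15/2, x3: 0, x4: -3, s1: 0, s2: 0, s3: 3/2, s4: 0.
Improving columns: x1, x2, x4. Bland's rule picks the smallest column index → x1.

x1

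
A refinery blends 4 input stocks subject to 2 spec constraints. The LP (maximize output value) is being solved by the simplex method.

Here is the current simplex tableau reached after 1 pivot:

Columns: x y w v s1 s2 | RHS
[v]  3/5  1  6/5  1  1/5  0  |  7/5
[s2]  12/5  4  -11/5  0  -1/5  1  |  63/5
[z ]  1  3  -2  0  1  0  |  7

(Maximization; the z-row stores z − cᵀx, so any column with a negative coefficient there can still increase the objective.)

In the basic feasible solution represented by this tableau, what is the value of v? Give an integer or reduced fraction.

v is basic (row 1); its value is the RHS of that row: 7/5.

7/5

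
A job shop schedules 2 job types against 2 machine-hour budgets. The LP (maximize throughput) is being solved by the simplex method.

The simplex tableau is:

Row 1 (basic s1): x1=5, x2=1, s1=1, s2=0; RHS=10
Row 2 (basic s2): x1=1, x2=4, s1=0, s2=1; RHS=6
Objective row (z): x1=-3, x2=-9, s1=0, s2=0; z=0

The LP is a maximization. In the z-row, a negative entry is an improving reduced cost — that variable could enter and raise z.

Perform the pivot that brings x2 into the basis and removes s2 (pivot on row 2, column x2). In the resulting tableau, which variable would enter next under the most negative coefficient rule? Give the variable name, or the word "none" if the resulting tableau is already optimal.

x1

Pivot element 4. New z-row = old z-row − (-9)·(row 2/4).
Updated z-row coefficients: x1: -3/4, x2: 0, s1: 0, s2: 9/4.
The most negative is -3/4 in column x1, so x1 would enter next.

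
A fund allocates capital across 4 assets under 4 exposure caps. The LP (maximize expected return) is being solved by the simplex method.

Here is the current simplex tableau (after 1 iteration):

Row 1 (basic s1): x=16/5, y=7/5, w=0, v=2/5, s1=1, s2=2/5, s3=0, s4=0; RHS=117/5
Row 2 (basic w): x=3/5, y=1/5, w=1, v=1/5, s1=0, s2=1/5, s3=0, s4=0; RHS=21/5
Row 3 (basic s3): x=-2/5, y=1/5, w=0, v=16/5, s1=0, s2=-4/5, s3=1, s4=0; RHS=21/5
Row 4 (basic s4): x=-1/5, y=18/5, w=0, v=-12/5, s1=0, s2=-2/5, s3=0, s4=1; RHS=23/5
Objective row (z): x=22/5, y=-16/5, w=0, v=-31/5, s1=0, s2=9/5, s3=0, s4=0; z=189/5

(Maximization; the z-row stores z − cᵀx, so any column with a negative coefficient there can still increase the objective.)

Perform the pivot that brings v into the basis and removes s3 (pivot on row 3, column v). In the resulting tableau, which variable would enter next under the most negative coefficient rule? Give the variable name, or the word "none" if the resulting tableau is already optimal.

Pivot element 16/5. New z-row = old z-row − (-31/5)·(row 3/(16/5)).
Updated z-row coefficients: x: 29/8, y: -45/16, w: 0, v: 0, s1: 0, s2: 1/4, s3: 31/16, s4: 0.
The most negative is -45/16 in column y, so y would enter next.

y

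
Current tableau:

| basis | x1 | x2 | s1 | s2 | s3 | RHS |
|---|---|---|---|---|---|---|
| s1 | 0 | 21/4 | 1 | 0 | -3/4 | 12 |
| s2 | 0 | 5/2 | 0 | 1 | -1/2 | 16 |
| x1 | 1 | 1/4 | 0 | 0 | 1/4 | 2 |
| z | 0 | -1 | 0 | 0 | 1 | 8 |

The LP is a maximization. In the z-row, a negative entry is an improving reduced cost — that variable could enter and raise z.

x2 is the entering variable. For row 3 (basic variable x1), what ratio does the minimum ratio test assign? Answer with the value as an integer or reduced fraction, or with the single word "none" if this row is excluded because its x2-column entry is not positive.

8

Ratio = RHS / (x2 entry) = 2 / (1/4) = 8.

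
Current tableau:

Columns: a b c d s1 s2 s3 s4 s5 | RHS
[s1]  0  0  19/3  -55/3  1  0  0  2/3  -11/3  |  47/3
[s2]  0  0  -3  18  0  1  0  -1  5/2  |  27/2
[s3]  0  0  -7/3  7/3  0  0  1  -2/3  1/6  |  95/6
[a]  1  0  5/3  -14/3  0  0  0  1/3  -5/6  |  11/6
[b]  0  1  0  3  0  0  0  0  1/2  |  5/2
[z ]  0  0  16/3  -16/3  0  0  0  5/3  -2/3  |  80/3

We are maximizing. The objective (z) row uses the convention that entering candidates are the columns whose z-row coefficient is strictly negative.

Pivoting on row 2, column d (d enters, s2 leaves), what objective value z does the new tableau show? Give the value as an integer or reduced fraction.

92/3

Minimum ratio for d: (27/2)/18 = 3/4.
z changes by −(z-row coeff of d)·ratio = −(-16/3)·(3/4) = 4.
New z = 80/3 + 4 = 92/3.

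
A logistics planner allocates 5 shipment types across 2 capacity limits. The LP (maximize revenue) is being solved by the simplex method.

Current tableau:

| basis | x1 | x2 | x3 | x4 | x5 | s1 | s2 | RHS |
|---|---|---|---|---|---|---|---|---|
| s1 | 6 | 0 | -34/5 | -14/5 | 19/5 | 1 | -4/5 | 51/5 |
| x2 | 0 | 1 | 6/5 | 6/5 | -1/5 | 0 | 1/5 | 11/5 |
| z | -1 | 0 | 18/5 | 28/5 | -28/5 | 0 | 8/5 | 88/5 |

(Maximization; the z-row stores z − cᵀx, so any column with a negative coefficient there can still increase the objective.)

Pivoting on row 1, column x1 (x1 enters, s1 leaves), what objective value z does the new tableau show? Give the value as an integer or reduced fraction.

Minimum ratio for x1: (51/5)/6 = 17/10.
z changes by −(z-row coeff of x1)·ratio = −(-1)·(17/10) = 17/10.
New z = 88/5 + (17/10) = 193/10.

193/10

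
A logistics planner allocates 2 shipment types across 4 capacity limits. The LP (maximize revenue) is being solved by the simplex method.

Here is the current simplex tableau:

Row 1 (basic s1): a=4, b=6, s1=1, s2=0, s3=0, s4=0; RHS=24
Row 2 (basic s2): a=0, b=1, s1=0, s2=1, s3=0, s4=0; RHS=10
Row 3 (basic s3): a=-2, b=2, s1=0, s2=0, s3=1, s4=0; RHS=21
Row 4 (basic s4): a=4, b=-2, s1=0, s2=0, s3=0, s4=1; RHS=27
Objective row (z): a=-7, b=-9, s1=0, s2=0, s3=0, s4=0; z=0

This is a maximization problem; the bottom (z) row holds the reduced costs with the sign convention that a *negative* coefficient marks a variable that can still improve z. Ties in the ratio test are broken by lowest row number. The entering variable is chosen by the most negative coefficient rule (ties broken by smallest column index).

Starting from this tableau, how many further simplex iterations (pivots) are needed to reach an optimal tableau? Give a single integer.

2

pivot: b in, s1 out → z = 36
pivot: a in, b out → z = 42
No improving column remains; optimal.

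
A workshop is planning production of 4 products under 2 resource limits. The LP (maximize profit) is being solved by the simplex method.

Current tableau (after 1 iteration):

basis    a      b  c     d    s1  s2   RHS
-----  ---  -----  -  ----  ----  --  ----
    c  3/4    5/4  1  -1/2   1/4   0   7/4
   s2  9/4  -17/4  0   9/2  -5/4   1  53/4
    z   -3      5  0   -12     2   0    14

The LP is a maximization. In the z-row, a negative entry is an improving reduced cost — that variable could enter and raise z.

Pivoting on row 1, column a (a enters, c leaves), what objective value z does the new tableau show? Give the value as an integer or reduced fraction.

Minimum ratio for a: (7/4)/(3/4) = 7/3.
z changes by −(z-row coeff of a)·ratio = −(-3)·(7/3) = 7.
New z = 14 + 7 = 21.

21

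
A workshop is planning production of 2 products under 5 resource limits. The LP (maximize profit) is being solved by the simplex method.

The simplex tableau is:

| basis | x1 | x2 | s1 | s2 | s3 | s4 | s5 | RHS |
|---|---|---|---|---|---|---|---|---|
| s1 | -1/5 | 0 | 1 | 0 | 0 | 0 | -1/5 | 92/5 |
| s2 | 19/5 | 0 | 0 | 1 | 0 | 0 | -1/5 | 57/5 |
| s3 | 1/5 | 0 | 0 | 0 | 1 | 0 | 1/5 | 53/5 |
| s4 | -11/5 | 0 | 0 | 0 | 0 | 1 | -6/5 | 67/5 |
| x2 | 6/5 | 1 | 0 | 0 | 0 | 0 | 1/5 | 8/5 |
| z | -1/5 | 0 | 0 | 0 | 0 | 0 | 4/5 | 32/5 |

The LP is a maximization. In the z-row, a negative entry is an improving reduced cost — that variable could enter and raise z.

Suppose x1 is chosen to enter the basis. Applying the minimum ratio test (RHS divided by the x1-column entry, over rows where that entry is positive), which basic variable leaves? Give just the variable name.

Ratios: row 1 (s1): entry -1/5 ≤ 0, skip; row 2 (s2): (57/5)/(19/5) = 3; row 3 (s3): (53/5)/(1/5) = 53; row 4 (s4): entry -11/5 ≤ 0, skip; row 5 (x2): (8/5)/(6/5) = 4/3.
Minimum ratio 4/3 is in the x2 row, so x2 leaves.

x2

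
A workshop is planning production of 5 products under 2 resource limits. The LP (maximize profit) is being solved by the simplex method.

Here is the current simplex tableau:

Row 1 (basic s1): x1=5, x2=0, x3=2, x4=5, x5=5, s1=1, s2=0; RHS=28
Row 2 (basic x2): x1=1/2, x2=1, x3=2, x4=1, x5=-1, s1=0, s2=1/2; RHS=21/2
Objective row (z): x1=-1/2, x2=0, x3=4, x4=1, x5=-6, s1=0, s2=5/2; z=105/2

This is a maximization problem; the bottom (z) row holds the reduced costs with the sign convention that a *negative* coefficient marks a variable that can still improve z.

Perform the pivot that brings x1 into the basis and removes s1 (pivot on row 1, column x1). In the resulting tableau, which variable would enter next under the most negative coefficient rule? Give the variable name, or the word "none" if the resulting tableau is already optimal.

x5

Pivot element 5. New z-row = old z-row − (-1/2)·(row 1/5).
Updated z-row coefficients: x1: 0, x2: 0, x3: 21/5, x4: 3/2, x5: -11/2, s1: 1/10, s2: 5/2.
The most negative is -11/2 in column x5, so x5 would enter next.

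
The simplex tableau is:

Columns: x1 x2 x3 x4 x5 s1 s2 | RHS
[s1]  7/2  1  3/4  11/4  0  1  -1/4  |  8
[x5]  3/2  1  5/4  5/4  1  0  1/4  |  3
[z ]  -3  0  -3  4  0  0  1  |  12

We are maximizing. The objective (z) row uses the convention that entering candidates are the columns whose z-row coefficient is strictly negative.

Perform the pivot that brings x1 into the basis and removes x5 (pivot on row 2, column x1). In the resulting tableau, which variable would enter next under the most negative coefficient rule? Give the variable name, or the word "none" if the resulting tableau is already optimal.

x3

Pivot element 3/2. New z-row = old z-row − (-3)·(row 2/(3/2)).
Updated z-row coefficients: x1: 0, x2: 2, x3: -1/2, x4: 13/2, x5: 2, s1: 0, s2: 3/2.
The most negative is -1/2 in column x3, so x3 would enter next.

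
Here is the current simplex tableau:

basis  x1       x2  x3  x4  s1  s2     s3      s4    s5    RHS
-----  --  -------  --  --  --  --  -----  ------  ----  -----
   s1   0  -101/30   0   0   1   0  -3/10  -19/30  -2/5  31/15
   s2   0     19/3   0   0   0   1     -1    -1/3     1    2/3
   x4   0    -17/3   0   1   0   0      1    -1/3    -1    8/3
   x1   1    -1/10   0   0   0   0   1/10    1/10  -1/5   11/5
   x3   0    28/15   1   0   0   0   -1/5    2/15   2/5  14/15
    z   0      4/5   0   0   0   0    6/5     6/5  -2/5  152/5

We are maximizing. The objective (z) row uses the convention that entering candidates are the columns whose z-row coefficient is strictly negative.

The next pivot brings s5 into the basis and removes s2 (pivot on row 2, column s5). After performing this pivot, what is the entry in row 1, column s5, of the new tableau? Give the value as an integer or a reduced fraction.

0

Pivot element is row 2, column s5: 1.
Normalize row 2: new (row 2, s5) = 1/1 = 1.
row 1 ← row 1 − (-2/5)·(new row 2): -2/5 − (-2/5)·1 = 0.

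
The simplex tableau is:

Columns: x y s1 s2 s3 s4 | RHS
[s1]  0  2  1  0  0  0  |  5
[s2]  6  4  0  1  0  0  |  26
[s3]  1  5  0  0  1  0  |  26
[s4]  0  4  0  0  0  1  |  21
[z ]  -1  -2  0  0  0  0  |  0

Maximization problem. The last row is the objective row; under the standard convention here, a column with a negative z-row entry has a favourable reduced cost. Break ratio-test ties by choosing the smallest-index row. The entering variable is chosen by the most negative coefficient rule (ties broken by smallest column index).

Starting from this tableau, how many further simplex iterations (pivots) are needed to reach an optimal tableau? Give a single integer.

pivot: y in, s1 out → z = 5
pivot: x in, s2 out → z = 23/3
No improving column remains; optimal.

2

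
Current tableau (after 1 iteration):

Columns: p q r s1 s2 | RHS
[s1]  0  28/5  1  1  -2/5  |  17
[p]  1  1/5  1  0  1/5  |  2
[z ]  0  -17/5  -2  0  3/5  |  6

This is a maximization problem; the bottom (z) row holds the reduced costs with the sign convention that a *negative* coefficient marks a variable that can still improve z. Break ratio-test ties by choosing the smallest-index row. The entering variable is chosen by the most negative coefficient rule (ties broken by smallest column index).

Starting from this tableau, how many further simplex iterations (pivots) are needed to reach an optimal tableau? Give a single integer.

pivot: q in, s1 out → z = 457/28
pivot: r in, p out → z = 55/3
No improving column remains; optimal.

2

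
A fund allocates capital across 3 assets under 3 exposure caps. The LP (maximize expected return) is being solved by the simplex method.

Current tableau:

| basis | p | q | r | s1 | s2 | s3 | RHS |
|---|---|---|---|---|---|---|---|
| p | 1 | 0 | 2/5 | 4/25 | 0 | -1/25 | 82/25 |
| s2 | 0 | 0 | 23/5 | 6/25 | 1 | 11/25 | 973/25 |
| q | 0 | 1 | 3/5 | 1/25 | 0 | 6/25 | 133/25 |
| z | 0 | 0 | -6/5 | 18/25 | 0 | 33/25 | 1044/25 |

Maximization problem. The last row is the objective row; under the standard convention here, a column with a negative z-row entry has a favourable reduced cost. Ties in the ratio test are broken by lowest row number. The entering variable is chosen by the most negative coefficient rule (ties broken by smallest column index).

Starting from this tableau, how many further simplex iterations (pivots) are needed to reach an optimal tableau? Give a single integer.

1

pivot: r in, p out → z = 258/5
No improving column remains; optimal.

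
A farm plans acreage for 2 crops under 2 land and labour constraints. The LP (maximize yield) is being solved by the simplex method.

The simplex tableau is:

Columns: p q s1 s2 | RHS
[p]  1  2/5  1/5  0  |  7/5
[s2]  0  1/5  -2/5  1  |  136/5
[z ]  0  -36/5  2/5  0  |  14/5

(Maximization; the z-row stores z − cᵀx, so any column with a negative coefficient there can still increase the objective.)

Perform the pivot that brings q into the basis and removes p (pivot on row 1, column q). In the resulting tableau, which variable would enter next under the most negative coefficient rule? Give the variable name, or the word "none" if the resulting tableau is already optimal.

none

Pivot element 2/5. New z-row = old z-row − (-36/5)·(row 1/(2/5)).
Updated z-row coefficients: p: 18, q: 0, s1: 4, s2: 0.
No coefficient is strictly negative; the tableau after this pivot is optimal.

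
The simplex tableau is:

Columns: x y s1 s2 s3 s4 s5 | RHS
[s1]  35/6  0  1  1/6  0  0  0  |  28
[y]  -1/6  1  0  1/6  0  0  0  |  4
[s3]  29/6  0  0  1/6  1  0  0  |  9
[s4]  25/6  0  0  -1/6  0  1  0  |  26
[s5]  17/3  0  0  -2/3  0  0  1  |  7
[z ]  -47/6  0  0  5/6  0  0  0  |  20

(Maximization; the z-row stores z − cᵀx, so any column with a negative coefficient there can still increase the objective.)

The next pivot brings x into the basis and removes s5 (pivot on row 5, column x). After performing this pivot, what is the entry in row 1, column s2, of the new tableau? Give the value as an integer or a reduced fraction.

Pivot element is row 5, column x: 17/3.
Normalize row 5: new (row 5, s2) = (-2/3)/(17/3) = -2/17.
row 1 ← row 1 − (35/6)·(new row 5): 1/6 − (35/6)·(-2/17) = 29/34.

29/34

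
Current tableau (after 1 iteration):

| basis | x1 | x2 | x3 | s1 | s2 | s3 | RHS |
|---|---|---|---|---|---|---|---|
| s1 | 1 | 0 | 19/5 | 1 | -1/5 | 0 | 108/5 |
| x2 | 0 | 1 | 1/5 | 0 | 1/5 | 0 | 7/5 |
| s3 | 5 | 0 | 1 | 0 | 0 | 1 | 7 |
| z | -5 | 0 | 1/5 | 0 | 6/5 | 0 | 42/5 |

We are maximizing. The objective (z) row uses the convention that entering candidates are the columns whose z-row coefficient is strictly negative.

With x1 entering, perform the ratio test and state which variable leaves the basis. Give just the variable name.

s3

Ratios: row 1 (s1): (108/5)/1 = 108/5; row 2 (x2): entry 0 ≤ 0, skip; row 3 (s3): 7/5 = 7/5.
Minimum ratio 7/5 is in the s3 row, so s3 leaves.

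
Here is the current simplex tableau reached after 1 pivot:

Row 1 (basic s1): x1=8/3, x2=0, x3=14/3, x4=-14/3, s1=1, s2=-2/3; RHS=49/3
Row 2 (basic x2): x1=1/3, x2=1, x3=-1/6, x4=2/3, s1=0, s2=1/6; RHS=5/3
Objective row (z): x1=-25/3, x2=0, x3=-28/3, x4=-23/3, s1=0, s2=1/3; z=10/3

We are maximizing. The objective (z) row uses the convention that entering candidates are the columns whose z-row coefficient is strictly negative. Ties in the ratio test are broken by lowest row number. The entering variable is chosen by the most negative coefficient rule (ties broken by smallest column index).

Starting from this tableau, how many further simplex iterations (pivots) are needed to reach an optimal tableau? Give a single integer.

2

pivot: x3 in, s1 out → z = 36
pivot: x4 in, x2 out → z = 225/2
No improving column remains; optimal.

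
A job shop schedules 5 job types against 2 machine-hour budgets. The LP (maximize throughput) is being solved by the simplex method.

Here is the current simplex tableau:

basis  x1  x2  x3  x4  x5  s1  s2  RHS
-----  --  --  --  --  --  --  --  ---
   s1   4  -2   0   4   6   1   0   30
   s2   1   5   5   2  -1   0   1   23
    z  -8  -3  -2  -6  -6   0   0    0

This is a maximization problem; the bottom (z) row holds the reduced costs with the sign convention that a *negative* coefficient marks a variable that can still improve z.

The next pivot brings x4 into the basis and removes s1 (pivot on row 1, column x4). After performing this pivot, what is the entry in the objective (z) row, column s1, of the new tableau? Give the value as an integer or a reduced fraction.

3/2

Pivot element is row 1, column x4: 4.
Normalize row 1: new (row 1, s1) = 1/4 = 1/4.
z-row ← z-row − (-6)·(new row 1): 0 − (-6)·(1/4) = 3/2.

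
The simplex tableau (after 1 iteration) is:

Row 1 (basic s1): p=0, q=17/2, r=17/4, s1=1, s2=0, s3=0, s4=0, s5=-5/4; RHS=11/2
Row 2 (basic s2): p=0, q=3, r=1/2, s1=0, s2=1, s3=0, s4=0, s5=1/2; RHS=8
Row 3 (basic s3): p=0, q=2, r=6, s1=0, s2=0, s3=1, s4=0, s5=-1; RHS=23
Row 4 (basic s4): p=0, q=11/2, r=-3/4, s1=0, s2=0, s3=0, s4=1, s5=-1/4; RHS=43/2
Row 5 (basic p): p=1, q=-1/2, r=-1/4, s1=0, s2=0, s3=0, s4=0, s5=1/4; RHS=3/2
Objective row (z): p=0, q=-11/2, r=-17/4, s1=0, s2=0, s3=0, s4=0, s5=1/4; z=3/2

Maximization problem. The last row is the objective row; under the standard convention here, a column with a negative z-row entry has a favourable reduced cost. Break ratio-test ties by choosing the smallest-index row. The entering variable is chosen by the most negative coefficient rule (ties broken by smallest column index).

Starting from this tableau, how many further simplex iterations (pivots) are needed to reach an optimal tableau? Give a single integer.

pivot: q in, s1 out → z = 86/17
pivot: r in, q out → z = 7
pivot: s5 in, p out → z = 52/3
No improving column remains; optimal.

3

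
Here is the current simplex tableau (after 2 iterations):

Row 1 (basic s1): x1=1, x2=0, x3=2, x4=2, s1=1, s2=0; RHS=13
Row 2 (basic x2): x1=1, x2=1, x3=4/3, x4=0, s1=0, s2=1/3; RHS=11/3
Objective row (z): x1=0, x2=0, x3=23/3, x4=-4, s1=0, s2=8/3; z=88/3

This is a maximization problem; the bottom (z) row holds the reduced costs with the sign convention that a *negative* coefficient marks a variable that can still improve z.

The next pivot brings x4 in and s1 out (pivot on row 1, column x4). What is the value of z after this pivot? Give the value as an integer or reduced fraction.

Minimum ratio for x4: 13/2 = 13/2.
z changes by −(z-row coeff of x4)·ratio = −(-4)·(13/2) = 26.
New z = 88/3 + 26 = 166/3.

166/3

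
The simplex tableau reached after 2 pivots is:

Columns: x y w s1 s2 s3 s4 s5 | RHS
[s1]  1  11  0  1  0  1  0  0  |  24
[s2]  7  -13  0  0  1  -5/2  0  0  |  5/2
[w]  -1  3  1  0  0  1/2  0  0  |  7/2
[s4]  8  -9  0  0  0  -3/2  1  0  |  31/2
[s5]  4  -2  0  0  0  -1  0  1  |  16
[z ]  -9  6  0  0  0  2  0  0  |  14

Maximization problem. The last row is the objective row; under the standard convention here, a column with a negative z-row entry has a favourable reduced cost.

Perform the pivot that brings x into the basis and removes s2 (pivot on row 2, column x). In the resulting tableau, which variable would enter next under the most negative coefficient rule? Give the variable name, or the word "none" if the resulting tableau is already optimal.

Pivot element 7. New z-row = old z-row − (-9)·(row 2/7).
Updated z-row coefficients: x: 0, y: -75/7, w: 0, s1: 0, s2: 9/7, s3: -17/14, s4: 0, s5: 0.
The most negative is -75/7 in column y, so y would enter next.

y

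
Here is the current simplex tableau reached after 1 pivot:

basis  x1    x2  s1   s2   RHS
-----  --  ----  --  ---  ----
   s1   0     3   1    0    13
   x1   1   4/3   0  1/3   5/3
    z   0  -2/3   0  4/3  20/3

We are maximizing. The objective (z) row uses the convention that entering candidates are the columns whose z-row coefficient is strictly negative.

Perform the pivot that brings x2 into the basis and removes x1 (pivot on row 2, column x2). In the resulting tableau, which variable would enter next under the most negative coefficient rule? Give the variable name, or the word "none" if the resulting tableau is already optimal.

Pivot element 4/3. New z-row = old z-row − (-2/3)·(row 2/(4/3)).
Updated z-row coefficients: x1: 1/2, x2: 0, s1: 0, s2: 3/2.
No coefficient is strictly negative; the tableau after this pivot is optimal.

none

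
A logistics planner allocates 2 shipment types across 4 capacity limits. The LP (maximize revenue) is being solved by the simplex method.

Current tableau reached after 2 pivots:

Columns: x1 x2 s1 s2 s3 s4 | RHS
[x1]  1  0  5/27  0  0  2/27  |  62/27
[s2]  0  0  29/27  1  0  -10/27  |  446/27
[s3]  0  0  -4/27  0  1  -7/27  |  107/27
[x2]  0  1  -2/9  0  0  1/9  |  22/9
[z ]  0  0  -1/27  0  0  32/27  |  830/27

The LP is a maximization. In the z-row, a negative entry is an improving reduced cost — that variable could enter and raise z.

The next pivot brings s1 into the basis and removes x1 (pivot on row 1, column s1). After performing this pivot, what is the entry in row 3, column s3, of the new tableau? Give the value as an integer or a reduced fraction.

1

Pivot element is row 1, column s1: 5/27.
Normalize row 1: new (row 1, s3) = 0/(5/27) = 0.
row 3 ← row 3 − (-4/27)·(new row 1): 1 − (-4/27)·0 = 1.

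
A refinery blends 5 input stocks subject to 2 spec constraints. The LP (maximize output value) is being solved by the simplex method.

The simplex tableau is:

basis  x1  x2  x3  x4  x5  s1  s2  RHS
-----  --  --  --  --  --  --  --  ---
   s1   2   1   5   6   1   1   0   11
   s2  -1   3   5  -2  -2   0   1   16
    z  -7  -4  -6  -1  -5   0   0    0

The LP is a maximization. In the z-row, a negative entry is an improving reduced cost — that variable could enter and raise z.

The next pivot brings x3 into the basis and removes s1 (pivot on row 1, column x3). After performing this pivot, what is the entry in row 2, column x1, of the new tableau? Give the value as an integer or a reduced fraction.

Pivot element is row 1, column x3: 5.
Normalize row 1: new (row 1, x1) = 2/5 = 2/5.
row 2 ← row 2 − 5·(new row 1): -1 − 5·(2/5) = -3.

-3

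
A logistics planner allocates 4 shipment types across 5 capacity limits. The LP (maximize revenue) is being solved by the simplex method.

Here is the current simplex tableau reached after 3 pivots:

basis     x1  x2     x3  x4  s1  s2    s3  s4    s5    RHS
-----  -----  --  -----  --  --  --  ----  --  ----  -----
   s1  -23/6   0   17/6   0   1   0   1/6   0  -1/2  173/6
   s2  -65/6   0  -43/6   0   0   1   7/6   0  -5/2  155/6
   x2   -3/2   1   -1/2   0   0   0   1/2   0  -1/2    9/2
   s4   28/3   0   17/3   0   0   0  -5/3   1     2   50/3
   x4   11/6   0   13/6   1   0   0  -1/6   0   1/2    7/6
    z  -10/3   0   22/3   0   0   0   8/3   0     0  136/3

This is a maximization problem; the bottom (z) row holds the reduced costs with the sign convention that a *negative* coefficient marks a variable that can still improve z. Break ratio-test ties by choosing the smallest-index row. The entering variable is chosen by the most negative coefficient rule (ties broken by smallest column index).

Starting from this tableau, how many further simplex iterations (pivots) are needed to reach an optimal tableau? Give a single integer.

pivot: x1 in, x4 out → z = 522/11
No improving column remains; optimal.

1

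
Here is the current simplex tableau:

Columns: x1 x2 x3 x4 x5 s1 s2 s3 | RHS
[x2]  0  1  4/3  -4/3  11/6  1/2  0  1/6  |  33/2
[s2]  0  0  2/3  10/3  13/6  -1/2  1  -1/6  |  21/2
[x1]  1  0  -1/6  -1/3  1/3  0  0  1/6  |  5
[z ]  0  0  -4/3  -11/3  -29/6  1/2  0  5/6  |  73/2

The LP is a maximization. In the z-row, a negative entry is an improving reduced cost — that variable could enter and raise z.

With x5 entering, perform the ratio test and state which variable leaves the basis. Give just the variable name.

s2

Ratios: row 1 (x2): (33/2)/(11/6) = 9; row 2 (s2): (21/2)/(13/6) = 63/13; row 3 (x1): 5/(1/3) = 15.
Minimum ratio 63/13 is in the s2 row, so s2 leaves.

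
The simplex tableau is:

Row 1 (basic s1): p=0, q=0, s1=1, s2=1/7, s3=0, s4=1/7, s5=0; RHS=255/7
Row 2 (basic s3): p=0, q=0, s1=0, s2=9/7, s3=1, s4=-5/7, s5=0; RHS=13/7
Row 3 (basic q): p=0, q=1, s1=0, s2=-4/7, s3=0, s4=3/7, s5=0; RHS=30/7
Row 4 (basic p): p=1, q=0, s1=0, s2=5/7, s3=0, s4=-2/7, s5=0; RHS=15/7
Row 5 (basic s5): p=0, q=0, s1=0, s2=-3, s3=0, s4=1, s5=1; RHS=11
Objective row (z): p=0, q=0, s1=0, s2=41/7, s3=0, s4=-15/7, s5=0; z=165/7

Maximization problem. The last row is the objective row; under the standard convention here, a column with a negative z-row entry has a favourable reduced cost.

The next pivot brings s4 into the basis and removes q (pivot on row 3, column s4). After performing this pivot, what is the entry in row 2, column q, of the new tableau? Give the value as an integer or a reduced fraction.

5/3

Pivot element is row 3, column s4: 3/7.
Normalize row 3: new (row 3, q) = 1/(3/7) = 7/3.
row 2 ← row 2 − (-5/7)·(new row 3): 0 − (-5/7)·(7/3) = 5/3.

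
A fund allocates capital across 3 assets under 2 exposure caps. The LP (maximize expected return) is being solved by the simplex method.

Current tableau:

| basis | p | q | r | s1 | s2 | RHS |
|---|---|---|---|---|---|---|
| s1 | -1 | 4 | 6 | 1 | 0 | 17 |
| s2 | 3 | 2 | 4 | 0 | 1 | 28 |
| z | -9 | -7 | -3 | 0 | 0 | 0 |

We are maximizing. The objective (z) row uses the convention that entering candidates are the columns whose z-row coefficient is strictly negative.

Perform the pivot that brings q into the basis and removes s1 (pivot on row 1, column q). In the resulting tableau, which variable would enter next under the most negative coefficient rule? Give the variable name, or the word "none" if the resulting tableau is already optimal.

Pivot element 4. New z-row = old z-row − (-7)·(row 1/4).
Updated z-row coefficients: p: -43/4, q: 0, r: 15/2, s1: 7/4, s2: 0.
The most negative is -43/4 in column p, so p would enter next.

p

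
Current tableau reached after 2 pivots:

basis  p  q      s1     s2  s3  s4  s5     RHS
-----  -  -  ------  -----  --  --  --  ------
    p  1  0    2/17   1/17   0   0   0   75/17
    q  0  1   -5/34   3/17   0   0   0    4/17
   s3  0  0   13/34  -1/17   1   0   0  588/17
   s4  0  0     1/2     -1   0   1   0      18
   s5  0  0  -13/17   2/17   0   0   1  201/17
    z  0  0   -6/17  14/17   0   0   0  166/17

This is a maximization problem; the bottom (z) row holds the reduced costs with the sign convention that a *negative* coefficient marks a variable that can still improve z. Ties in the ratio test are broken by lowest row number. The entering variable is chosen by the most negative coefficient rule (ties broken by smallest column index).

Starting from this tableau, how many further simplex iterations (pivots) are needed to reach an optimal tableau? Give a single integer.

1

pivot: s1 in, s4 out → z = 382/17
No improving column remains; optimal.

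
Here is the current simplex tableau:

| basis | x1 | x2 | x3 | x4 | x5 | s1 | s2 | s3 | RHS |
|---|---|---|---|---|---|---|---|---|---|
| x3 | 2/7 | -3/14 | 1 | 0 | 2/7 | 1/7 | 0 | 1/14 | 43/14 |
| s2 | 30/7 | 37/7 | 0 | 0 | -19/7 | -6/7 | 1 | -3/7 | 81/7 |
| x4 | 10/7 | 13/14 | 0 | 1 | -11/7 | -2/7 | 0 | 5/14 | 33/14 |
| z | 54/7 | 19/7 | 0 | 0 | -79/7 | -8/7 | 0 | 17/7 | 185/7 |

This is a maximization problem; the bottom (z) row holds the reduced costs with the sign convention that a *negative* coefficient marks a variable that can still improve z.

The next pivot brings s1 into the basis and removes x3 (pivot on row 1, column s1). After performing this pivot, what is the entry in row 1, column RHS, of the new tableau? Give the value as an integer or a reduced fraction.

Pivot element is row 1, column s1: 1/7.
Normalize row 1: new (row 1, RHS) = (43/14)/(1/7) = 43/2.
Row 1 is the pivot row, so the entry is 43/2.

43/2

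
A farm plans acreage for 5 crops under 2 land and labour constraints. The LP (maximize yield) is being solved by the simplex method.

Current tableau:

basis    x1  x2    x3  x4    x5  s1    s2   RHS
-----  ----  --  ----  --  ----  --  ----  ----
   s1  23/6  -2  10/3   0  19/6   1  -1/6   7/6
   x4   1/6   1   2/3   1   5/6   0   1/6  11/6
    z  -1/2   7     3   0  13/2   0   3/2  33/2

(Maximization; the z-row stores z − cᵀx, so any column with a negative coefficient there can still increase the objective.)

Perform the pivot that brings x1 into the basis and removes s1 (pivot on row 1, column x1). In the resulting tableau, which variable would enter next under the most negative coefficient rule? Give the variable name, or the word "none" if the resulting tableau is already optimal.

Pivot element 23/6. New z-row = old z-row − (-1/2)·(row 1/(23/6)).
Updated z-row coefficients: x1: 0, x2: 155/23, x3: 79/23, x4: 0, x5: 159/23, s1: 3/23, s2: 34/23.
No coefficient is strictly negative; the tableau after this pivot is optimal.

none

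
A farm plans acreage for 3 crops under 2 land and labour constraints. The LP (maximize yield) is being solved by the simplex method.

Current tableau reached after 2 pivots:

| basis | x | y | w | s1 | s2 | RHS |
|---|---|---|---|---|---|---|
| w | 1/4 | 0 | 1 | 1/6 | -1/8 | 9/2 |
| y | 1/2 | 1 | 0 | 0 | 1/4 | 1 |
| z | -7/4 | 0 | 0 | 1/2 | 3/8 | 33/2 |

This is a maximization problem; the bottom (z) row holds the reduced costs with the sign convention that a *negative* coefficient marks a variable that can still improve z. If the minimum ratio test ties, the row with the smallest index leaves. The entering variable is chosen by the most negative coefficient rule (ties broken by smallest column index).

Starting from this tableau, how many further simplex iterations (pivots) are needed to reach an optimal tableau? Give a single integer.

pivot: x in, y out → z = 20
No improving column remains; optimal.

1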